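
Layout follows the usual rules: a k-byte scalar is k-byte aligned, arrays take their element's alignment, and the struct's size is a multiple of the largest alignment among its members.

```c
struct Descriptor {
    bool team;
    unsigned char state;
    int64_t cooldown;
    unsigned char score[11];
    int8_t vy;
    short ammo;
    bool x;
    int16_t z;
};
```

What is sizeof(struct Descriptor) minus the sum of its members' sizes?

0..1  team  (1B, 1-aligned)
1..2  state  (1B, 1-aligned)
2..8  -- padding (6B)
8..16  cooldown  (8B, 8-aligned)
16..27  score  (11B, 1-aligned)
27..28  vy  (1B, 1-aligned)
28..30  ammo  (2B, 2-aligned)
30..31  x  (1B, 1-aligned)
31..32  -- padding (1B)
32..34  z  (2B, 2-aligned)
34..40  -- tail padding (6B)
sizeof = 40, alignof = 8
data bytes 27, size 40 → padding 13

13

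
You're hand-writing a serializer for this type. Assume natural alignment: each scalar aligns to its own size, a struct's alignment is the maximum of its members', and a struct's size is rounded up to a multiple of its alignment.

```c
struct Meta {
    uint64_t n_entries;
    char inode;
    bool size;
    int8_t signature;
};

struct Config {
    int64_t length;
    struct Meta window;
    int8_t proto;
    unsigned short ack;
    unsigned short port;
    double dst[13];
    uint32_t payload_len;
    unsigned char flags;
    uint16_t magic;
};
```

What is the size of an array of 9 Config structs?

Meta: @0: n_entries [8B, align 8] → 8; @8: inode [1B, align 1] → 9; @9: size [1B, align 1] → 10; @10: signature [1B, align 1] → 11; +5 tail pad (align 8); size 16, align 8
@0: length [8B, align 8] → 8
@8: window [16B, align 8] → 24
@24: proto [1B, align 1] → 25
+1 pad (align 2)
@26: ack [2B, align 2] → 28
@28: port [2B, align 2] → 30
+2 pad (align 8)
@32: dst [104B, align 8] → 136
@136: payload_len [4B, align 4] → 140
@140: flags [1B, align 1] → 141
+1 pad (align 2)
@142: magic [2B, align 2] → 144
size 144, align 8
array of 9: 9 × 144 = 1296

1296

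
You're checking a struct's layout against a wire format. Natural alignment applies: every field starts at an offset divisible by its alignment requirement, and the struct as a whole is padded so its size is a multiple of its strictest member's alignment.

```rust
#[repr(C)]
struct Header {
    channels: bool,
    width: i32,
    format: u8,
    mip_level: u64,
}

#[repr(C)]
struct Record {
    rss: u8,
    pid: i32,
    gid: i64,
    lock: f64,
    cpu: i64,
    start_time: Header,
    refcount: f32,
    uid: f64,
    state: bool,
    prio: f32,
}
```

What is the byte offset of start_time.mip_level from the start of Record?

48

Header: 0..1  channels  (1B, 1-aligned); 1..4  -- padding (3B); 4..8  width  (4B, 4-aligned); 8..9  format  (1B, 1-aligned); 9..16  -- padding (7B); 16..24  mip_level  (8B, 8-aligned); sizeof = 24, alignof = 8
0..1  rss  (1B, 1-aligned)
1..4  -- padding (3B)
4..8  pid  (4B, 4-aligned)
8..16  gid  (8B, 8-aligned)
16..24  lock  (8B, 8-aligned)
24..32  cpu  (8B, 8-aligned)
32..56  start_time  (24B, 8-aligned)
within Header: mip_level at 16
32 + 16 = 48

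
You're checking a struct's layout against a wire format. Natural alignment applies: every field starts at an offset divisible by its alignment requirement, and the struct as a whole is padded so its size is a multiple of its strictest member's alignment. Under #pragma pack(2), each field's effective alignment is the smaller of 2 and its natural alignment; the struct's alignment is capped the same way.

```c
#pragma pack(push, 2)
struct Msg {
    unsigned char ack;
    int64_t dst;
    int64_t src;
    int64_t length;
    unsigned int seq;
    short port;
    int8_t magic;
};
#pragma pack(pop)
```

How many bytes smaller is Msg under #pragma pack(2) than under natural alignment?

natural layout:
  ack at 0 (size 1, align 1) → ends 1
  pad 7 to align 8 for dst
  dst at 8 (size 8, align 8) → ends 16
  src at 16 (size 8, align 8) → ends 24
  length at 24 (size 8, align 8) → ends 32
  seq at 32 (size 4, align 4) → ends 36
  port at 36 (size 2, align 2) → ends 38
  magic at 38 (size 1, align 1) → ends 39
  tail pad 1 to reach multiple of 8
  total 40 bytes, alignment 8
packed(2) layout:
  ack at 0 (size 1, align 1) → ends 1
  pad 1 to align 2 for dst
  dst at 2 (size 8, align 2) → ends 10
  src at 10 (size 8, align 2) → ends 18
  length at 18 (size 8, align 2) → ends 26
  seq at 26 (size 4, align 2) → ends 30
  port at 30 (size 2, align 2) → ends 32
  magic at 32 (size 1, align 1) → ends 33
  tail pad 1 to reach multiple of 2
  total 34 bytes, alignment 2
40 − 34 = 6

6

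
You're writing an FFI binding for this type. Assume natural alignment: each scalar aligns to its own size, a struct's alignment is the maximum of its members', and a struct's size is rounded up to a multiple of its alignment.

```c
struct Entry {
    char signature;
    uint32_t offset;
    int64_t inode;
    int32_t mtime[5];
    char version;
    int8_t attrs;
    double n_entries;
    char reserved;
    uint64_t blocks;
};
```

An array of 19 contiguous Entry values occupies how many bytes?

1216

0..1  signature  (1B, 1-aligned)
1..4  -- padding (3B)
4..8  offset  (4B, 4-aligned)
8..16  inode  (8B, 8-aligned)
16..36  mtime  (20B, 4-aligned)
36..37  version  (1B, 1-aligned)
37..38  attrs  (1B, 1-aligned)
38..40  -- padding (2B)
40..48  n_entries  (8B, 8-aligned)
48..49  reserved  (1B, 1-aligned)
49..56  -- padding (7B)
56..64  blocks  (8B, 8-aligned)
sizeof = 64, alignof = 8
array of 19: 19 × 64 = 1216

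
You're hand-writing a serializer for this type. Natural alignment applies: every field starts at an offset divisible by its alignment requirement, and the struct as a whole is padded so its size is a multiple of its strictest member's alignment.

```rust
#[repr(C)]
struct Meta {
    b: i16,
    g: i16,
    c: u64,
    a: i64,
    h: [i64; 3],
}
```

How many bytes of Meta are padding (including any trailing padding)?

4

@0: b [2B, align 2] → 2
@2: g [2B, align 2] → 4
+4 pad (align 8)
@8: c [8B, align 8] → 16
@16: a [8B, align 8] → 24
@24: h [24B, align 8] → 48
size 48, align 8
data bytes 44, size 48 → padding 4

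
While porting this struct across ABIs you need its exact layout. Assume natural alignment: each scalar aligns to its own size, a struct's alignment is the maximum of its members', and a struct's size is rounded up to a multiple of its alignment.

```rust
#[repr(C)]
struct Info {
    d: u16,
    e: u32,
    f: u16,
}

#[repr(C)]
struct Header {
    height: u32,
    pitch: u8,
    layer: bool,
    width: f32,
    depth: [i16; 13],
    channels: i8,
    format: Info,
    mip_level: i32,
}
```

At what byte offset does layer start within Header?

5

Info: d at 0 (size 2, align 2) → ends 2; pad 2 to align 4 for e; e at 4 (size 4, align 4) → ends 8; f at 8 (size 2, align 2) → ends 10; tail pad 2 to reach multiple of 4; total 12 bytes, alignment 4
height at 0 (size 4, align 4) → ends 4
pitch at 4 (size 1, align 1) → ends 5
layer at 5 (size 1, align 1) → ends 6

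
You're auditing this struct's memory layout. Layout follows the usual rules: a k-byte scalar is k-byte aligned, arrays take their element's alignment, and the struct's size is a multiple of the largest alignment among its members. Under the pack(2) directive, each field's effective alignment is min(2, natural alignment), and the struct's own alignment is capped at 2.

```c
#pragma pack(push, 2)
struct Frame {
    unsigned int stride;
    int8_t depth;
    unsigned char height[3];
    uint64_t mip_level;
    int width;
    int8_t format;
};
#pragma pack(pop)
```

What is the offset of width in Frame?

16

@0: stride [4B, align 2] → 4
@4: depth [1B, align 1] → 5
@5: height [3B, align 1] → 8
@8: mip_level [8B, align 2] → 16
@16: width [4B, align 2] → 20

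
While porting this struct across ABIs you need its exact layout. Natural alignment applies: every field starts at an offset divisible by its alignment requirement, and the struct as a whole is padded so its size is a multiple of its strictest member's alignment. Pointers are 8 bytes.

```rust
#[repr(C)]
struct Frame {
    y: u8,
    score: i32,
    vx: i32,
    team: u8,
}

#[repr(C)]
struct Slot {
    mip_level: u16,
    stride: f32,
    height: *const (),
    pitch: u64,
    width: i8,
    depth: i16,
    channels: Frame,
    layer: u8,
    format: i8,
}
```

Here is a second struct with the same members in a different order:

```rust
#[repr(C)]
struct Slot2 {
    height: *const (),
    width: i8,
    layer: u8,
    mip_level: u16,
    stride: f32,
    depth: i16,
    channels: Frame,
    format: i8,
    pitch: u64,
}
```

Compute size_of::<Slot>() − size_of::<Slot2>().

Frame: y at 0 (size 1, align 1) → ends 1; pad 3 to align 4 for score; score at 4 (size 4, align 4) → ends 8; vx at 8 (size 4, align 4) → ends 12; team at 12 (size 1, align 1) → ends 13; tail pad 3 to reach multiple of 4; total 16 bytes, alignment 4
mip_level at 0 (size 2, align 2) → ends 2
pad 2 to align 4 for stride
stride at 4 (size 4, align 4) → ends 8
height at 8 (size 8, align 8) → ends 16
pitch at 16 (size 8, align 8) → ends 24
width at 24 (size 1, align 1) → ends 25
pad 1 to align 2 for depth
depth at 26 (size 2, align 2) → ends 28
channels at 28 (size 16, align 4) → ends 44
layer at 44 (size 1, align 1) → ends 45
format at 45 (size 1, align 1) → ends 46
tail pad 2 to reach multiple of 8
total 48 bytes, alignment 8
— Slot2 —
height at 0 (size 8, align 8) → ends 8
width at 8 (size 1, align 1) → ends 9
layer at 9 (size 1, align 1) → ends 10
mip_level at 10 (size 2, align 2) → ends 12
stride at 12 (size 4, align 4) → ends 16
depth at 16 (size 2, align 2) → ends 18
pad 2 to align 4 for channels
channels at 20 (size 16, align 4) → ends 36
format at 36 (size 1, align 1) → ends 37
pad 3 to align 8 for pitch
pitch at 40 (size 8, align 8) → ends 48
total 48 bytes, alignment 8
48 − 48 = 0

0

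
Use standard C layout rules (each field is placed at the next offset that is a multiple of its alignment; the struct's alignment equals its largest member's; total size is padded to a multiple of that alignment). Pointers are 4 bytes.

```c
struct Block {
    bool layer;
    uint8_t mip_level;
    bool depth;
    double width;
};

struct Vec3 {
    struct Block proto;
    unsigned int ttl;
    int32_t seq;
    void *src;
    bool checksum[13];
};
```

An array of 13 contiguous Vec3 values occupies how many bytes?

Block: @0: layer [1B, align 1] → 1; @1: mip_level [1B, align 1] → 2; @2: depth [1B, align 1] → 3; +5 pad (align 8); @8: width [8B, align 8] → 16; size 16, align 8
@0: proto [16B, align 8] → 16
@16: ttl [4B, align 4] → 20
@20: seq [4B, align 4] → 24
@24: src [4B, align 4] → 28
@28: checksum [13B, align 1] → 41
+7 tail pad (align 8)
size 48, align 8
array of 13: 13 × 48 = 624

624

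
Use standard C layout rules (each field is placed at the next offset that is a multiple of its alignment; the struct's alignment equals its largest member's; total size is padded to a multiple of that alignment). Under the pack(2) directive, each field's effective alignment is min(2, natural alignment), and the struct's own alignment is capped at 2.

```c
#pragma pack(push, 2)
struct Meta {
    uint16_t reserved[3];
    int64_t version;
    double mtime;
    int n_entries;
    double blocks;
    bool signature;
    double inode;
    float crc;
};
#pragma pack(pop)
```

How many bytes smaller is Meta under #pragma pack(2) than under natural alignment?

16

natural layout:
  0..6  reserved  (6B, 2-aligned)
  6..8  -- padding (2B)
  8..16  version  (8B, 8-aligned)
  16..24  mtime  (8B, 8-aligned)
  24..28  n_entries  (4B, 4-aligned)
  28..32  -- padding (4B)
  32..40  blocks  (8B, 8-aligned)
  40..41  signature  (1B, 1-aligned)
  41..48  -- padding (7B)
  48..56  inode  (8B, 8-aligned)
  56..60  crc  (4B, 4-aligned)
  60..64  -- tail padding (4B)
  sizeof = 64, alignof = 8
packed(2) layout:
  0..6  reserved  (6B, 2-aligned)
  6..14  version  (8B, 2-aligned)
  14..22  mtime  (8B, 2-aligned)
  22..26  n_entries  (4B, 2-aligned)
  26..34  blocks  (8B, 2-aligned)
  34..35  signature  (1B, 1-aligned)
  35..36  -- padding (1B)
  36..44  inode  (8B, 2-aligned)
  44..48  crc  (4B, 2-aligned)
  sizeof = 48, alignof = 2
64 − 48 = 16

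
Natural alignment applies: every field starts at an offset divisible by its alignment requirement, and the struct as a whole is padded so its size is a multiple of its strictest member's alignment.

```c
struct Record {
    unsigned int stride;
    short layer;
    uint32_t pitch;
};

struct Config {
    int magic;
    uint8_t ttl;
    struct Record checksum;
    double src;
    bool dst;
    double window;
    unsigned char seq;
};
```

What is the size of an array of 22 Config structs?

1232

Record: stride at 0 (size 4, align 4) → ends 4; layer at 4 (size 2, align 2) → ends 6; pad 2 to align 4 for pitch; pitch at 8 (size 4, align 4) → ends 12; total 12 bytes, alignment 4
magic at 0 (size 4, align 4) → ends 4
ttl at 4 (size 1, align 1) → ends 5
pad 3 to align 4 for checksum
checksum at 8 (size 12, align 4) → ends 20
pad 4 to align 8 for src
src at 24 (size 8, align 8) → ends 32
dst at 32 (size 1, align 1) → ends 33
pad 7 to align 8 for window
window at 40 (size 8, align 8) → ends 48
seq at 48 (size 1, align 1) → ends 49
tail pad 7 to reach multiple of 8
total 56 bytes, alignment 8
array of 22: 22 × 56 = 1232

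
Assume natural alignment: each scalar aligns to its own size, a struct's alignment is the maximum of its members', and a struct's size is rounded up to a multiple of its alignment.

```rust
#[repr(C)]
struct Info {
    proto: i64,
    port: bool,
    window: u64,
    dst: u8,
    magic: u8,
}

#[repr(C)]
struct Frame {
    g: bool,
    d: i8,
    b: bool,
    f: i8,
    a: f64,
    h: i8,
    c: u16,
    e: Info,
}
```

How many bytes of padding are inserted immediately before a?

4

Info: proto at 0 (size 8, align 8) → ends 8; port at 8 (size 1, align 1) → ends 9; pad 7 to align 8 for window; window at 16 (size 8, align 8) → ends 24; dst at 24 (size 1, align 1) → ends 25; magic at 25 (size 1, align 1) → ends 26; tail pad 6 to reach multiple of 8; total 32 bytes, alignment 8
g at 0 (size 1, align 1) → ends 1
d at 1 (size 1, align 1) → ends 2
b at 2 (size 1, align 1) → ends 3
f at 3 (size 1, align 1) → ends 4
pad 4 to align 8 for a
a at 8 (size 8, align 8) → ends 16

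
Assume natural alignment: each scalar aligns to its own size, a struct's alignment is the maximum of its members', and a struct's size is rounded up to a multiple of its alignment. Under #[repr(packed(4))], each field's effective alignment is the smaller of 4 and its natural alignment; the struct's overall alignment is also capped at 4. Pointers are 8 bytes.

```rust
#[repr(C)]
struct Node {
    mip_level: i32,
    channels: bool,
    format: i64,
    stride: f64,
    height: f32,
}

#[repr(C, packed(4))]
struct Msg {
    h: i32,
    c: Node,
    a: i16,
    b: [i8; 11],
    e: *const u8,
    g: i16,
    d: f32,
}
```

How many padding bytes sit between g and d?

Node: @0: mip_level [4B, align 4] → 4; @4: channels [1B, align 1] → 5; +3 pad (align 8); @8: format [8B, align 8] → 16; @16: stride [8B, align 8] → 24; @24: height [4B, align 4] → 28; +4 tail pad (align 8); size 32, align 8
@0: h [4B, align 4] → 4
@4: c [32B, align 4] → 36
@36: a [2B, align 2] → 38
@38: b [11B, align 1] → 49
+3 pad (align 4)
@52: e [8B, align 4] → 60
@60: g [2B, align 2] → 62
+2 pad (align 4)
@64: d [4B, align 4] → 68

2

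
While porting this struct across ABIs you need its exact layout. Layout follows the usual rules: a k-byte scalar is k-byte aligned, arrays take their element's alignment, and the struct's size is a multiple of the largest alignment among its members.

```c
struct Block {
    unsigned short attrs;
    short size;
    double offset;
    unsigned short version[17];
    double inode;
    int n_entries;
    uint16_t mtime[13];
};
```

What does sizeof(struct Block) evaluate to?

0..2  attrs  (2B, 2-aligned)
2..4  size  (2B, 2-aligned)
4..8  -- padding (4B)
8..16  offset  (8B, 8-aligned)
16..50  version  (34B, 2-aligned)
50..56  -- padding (6B)
56..64  inode  (8B, 8-aligned)
64..68  n_entries  (4B, 4-aligned)
68..94  mtime  (26B, 2-aligned)
94..96  -- tail padding (2B)
sizeof = 96, alignof = 8

96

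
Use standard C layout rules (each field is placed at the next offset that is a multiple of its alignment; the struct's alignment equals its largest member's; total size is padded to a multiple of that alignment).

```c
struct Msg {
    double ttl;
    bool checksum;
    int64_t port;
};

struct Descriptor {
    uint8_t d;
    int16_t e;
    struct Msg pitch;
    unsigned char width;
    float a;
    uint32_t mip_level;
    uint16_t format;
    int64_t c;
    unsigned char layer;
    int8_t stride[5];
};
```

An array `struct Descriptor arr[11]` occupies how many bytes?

Msg: @0: ttl [8B, align 8] → 8; @8: checksum [1B, align 1] → 9; +7 pad (align 8); @16: port [8B, align 8] → 24; size 24, align 8
@0: d [1B, align 1] → 1
+1 pad (align 2)
@2: e [2B, align 2] → 4
+4 pad (align 8)
@8: pitch [24B, align 8] → 32
@32: width [1B, align 1] → 33
+3 pad (align 4)
@36: a [4B, align 4] → 40
@40: mip_level [4B, align 4] → 44
@44: format [2B, align 2] → 46
+2 pad (align 8)
@48: c [8B, align 8] → 56
@56: layer [1B, align 1] → 57
@57: stride [5B, align 1] → 62
+2 tail pad (align 8)
size 64, align 8
array of 11: 11 × 64 = 704

704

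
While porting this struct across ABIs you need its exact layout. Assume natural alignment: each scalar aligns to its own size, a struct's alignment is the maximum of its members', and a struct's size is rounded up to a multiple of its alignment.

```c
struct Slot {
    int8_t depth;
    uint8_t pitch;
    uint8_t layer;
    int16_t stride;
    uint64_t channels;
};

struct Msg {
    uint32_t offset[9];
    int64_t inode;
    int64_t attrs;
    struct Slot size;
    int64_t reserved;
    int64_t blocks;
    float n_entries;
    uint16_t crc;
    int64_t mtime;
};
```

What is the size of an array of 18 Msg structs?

Slot: 0..1  depth  (1B, 1-aligned); 1..2  pitch  (1B, 1-aligned); 2..3  layer  (1B, 1-aligned); 3..4  -- padding (1B); 4..6  stride  (2B, 2-aligned); 6..8  -- padding (2B); 8..16  channels  (8B, 8-aligned); sizeof = 16, alignof = 8
0..36  offset  (36B, 4-aligned)
36..40  -- padding (4B)
40..48  inode  (8B, 8-aligned)
48..56  attrs  (8B, 8-aligned)
56..72  size  (16B, 8-aligned)
72..80  reserved  (8B, 8-aligned)
80..88  blocks  (8B, 8-aligned)
88..92  n_entries  (4B, 4-aligned)
92..94  crc  (2B, 2-aligned)
94..96  -- padding (2B)
96..104  mtime  (8B, 8-aligned)
sizeof = 104, alignof = 8
array of 18: 18 × 104 = 1872

1872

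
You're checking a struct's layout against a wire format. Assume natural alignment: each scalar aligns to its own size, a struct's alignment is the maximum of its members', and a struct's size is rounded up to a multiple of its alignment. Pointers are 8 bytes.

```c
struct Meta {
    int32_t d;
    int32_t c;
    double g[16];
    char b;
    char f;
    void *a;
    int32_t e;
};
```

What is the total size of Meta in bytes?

@0: d [4B, align 4] → 4
@4: c [4B, align 4] → 8
@8: g [128B, align 8] → 136
@136: b [1B, align 1] → 137
@137: f [1B, align 1] → 138
+6 pad (align 8)
@144: a [8B, align 8] → 152
@152: e [4B, align 4] → 156
+4 tail pad (align 8)
size 160, align 8

160 bytes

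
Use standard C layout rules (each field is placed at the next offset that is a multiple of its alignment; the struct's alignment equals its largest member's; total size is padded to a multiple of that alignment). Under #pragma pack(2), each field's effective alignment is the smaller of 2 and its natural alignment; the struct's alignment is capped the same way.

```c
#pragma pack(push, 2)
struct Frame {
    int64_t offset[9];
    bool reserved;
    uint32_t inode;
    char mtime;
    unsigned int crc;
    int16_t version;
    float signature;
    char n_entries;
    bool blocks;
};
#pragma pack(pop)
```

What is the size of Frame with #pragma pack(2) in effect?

92

offset at 0 (size 72, align 2) → ends 72
reserved at 72 (size 1, align 1) → ends 73
pad 1 to align 2 for inode
inode at 74 (size 4, align 2) → ends 78
mtime at 78 (size 1, align 1) → ends 79
pad 1 to align 2 for crc
crc at 80 (size 4, align 2) → ends 84
version at 84 (size 2, align 2) → ends 86
signature at 86 (size 4, align 2) → ends 90
n_entries at 90 (size 1, align 1) → ends 91
blocks at 91 (size 1, align 1) → ends 92
total 92 bytes, alignment 2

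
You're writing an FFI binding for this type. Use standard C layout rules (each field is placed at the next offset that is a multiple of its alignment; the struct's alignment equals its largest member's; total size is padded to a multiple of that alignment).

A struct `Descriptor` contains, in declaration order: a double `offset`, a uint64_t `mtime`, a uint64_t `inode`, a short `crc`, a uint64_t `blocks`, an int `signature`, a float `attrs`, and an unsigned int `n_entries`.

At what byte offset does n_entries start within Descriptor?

@0: offset [8B, align 8] → 8
@8: mtime [8B, align 8] → 16
@16: inode [8B, align 8] → 24
@24: crc [2B, align 2] → 26
+6 pad (align 8)
@32: blocks [8B, align 8] → 40
@40: signature [4B, align 4] → 44
@44: attrs [4B, align 4] → 48
@48: n_entries [4B, align 4] → 52

48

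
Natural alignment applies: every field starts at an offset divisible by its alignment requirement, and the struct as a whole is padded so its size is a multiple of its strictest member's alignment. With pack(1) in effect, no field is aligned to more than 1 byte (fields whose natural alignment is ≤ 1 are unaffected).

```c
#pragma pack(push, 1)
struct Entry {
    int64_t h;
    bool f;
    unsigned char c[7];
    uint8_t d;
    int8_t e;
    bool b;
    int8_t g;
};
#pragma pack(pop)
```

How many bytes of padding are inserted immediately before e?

0

h at 0 (size 8, align 1) → ends 8
f at 8 (size 1, align 1) → ends 9
c at 9 (size 7, align 1) → ends 16
d at 16 (size 1, align 1) → ends 17
e at 17 (size 1, align 1) → ends 18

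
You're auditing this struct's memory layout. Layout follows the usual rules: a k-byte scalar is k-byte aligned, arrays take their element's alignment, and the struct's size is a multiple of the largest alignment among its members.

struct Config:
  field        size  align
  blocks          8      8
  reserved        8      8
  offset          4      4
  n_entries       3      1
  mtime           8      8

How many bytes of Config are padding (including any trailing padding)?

blocks at 0 (size 8, align 8) → ends 8
reserved at 8 (size 8, align 8) → ends 16
offset at 16 (size 4, align 4) → ends 20
n_entries at 20 (size 3, align 1) → ends 23
pad 1 to align 8 for mtime
mtime at 24 (size 8, align 8) → ends 32
total 32 bytes, alignment 8
data bytes 31, size 32 → padding 1

1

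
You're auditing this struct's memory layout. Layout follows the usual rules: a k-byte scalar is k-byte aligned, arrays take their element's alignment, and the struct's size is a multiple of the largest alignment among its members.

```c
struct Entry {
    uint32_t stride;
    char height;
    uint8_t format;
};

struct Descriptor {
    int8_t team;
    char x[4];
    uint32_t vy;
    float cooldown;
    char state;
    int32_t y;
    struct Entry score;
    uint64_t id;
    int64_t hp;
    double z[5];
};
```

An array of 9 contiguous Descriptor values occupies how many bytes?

792

Entry: @0: stride [4B, align 4] → 4; @4: height [1B, align 1] → 5; @5: format [1B, align 1] → 6; +2 tail pad (align 4); size 8, align 4
@0: team [1B, align 1] → 1
@1: x [4B, align 1] → 5
+3 pad (align 4)
@8: vy [4B, align 4] → 12
@12: cooldown [4B, align 4] → 16
@16: state [1B, align 1] → 17
+3 pad (align 4)
@20: y [4B, align 4] → 24
@24: score [8B, align 4] → 32
@32: id [8B, align 8] → 40
@40: hp [8B, align 8] → 48
@48: z [40B, align 8] → 88
size 88, align 8
array of 9: 9 × 88 = 792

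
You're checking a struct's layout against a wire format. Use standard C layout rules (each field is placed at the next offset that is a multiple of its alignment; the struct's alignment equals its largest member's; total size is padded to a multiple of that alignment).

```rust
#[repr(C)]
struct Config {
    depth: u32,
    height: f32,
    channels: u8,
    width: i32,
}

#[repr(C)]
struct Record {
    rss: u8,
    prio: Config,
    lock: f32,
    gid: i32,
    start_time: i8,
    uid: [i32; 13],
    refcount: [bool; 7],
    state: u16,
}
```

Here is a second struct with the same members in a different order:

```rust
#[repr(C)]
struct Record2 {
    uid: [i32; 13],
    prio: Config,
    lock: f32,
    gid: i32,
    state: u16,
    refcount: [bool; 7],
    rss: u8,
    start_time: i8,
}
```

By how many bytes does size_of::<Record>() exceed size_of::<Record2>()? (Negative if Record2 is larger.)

8

Config: depth at 0 (size 4, align 4) → ends 4; height at 4 (size 4, align 4) → ends 8; channels at 8 (size 1, align 1) → ends 9; pad 3 to align 4 for width; width at 12 (size 4, align 4) → ends 16; total 16 bytes, alignment 4
rss at 0 (size 1, align 1) → ends 1
pad 3 to align 4 for prio
prio at 4 (size 16, align 4) → ends 20
lock at 20 (size 4, align 4) → ends 24
gid at 24 (size 4, align 4) → ends 28
start_time at 28 (size 1, align 1) → ends 29
pad 3 to align 4 for uid
uid at 32 (size 52, align 4) → ends 84
refcount at 84 (size 7, align 1) → ends 91
pad 1 to align 2 for state
state at 92 (size 2, align 2) → ends 94
tail pad 2 to reach multiple of 4
total 96 bytes, alignment 4
— Record2 —
uid at 0 (size 52, align 4) → ends 52
prio at 52 (size 16, align 4) → ends 68
lock at 68 (size 4, align 4) → ends 72
gid at 72 (size 4, align 4) → ends 76
state at 76 (size 2, align 2) → ends 78
refcount at 78 (size 7, align 1) → ends 85
rss at 85 (size 1, align 1) → ends 86
start_time at 86 (size 1, align 1) → ends 87
tail pad 1 to reach multiple of 4
total 88 bytes, alignment 4
96 − 88 = 8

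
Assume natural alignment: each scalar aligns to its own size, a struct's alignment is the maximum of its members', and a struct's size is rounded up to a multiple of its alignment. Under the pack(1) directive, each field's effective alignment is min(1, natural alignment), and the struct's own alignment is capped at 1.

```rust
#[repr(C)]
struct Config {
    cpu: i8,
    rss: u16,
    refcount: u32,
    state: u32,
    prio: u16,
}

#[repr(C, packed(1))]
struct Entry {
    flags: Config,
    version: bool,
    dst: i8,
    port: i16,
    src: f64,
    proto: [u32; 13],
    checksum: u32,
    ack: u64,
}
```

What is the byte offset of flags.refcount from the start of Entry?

4

Config: cpu at 0 (size 1, align 1) → ends 1; pad 1 to align 2 for rss; rss at 2 (size 2, align 2) → ends 4; refcount at 4 (size 4, align 4) → ends 8; state at 8 (size 4, align 4) → ends 12; prio at 12 (size 2, align 2) → ends 14; tail pad 2 to reach multiple of 4; total 16 bytes, alignment 4
flags at 0 (size 16, align 1) → ends 16
within Config: refcount at 4
0 + 4 = 4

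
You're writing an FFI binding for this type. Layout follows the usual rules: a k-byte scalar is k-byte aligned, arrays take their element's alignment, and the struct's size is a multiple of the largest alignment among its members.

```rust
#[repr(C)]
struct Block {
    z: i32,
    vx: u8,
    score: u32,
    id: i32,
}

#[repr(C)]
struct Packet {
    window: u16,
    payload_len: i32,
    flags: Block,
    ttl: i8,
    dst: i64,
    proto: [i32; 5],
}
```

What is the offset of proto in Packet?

40

Block: 0..4  z  (4B, 4-aligned); 4..5  vx  (1B, 1-aligned); 5..8  -- padding (3B); 8..12  score  (4B, 4-aligned); 12..16  id  (4B, 4-aligned); sizeof = 16, alignof = 4
0..2  window  (2B, 2-aligned)
2..4  -- padding (2B)
4..8  payload_len  (4B, 4-aligned)
8..24  flags  (16B, 4-aligned)
24..25  ttl  (1B, 1-aligned)
25..32  -- padding (7B)
32..40  dst  (8B, 8-aligned)
40..60  proto  (20B, 4-aligned)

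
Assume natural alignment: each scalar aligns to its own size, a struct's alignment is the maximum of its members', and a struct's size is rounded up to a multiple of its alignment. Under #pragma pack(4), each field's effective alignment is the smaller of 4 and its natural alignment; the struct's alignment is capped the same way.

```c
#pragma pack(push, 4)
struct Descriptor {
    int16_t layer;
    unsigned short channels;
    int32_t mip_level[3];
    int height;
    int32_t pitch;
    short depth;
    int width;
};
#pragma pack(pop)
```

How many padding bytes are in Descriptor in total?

2

0..2  layer  (2B, 2-aligned)
2..4  channels  (2B, 2-aligned)
4..16  mip_level  (12B, 4-aligned)
16..20  height  (4B, 4-aligned)
20..24  pitch  (4B, 4-aligned)
24..26  depth  (2B, 2-aligned)
26..28  -- padding (2B)
28..32  width  (4B, 4-aligned)
sizeof = 32, alignof = 4
data bytes 30, size 32 → padding 2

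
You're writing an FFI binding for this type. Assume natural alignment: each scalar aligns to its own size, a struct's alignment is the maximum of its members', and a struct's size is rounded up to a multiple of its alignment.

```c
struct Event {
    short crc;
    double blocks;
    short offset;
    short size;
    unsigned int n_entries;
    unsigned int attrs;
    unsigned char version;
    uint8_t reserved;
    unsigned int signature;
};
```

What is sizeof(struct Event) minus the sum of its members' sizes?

0..2  crc  (2B, 2-aligned)
2..8  -- padding (6B)
8..16  blocks  (8B, 8-aligned)
16..18  offset  (2B, 2-aligned)
18..20  size  (2B, 2-aligned)
20..24  n_entries  (4B, 4-aligned)
24..28  attrs  (4B, 4-aligned)
28..29  version  (1B, 1-aligned)
29..30  reserved  (1B, 1-aligned)
30..32  -- padding (2B)
32..36  signature  (4B, 4-aligned)
36..40  -- tail padding (4B)
sizeof = 40, alignof = 8
data bytes 28, size 40 → padding 12

12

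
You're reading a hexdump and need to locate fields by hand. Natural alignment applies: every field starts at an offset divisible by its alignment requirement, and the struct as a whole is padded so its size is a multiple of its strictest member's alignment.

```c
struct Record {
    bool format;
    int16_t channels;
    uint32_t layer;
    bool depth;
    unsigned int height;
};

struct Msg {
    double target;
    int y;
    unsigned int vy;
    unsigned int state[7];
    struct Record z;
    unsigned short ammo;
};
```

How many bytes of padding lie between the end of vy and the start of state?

Record: @0: format [1B, align 1] → 1; +1 pad (align 2); @2: channels [2B, align 2] → 4; @4: layer [4B, align 4] → 8; @8: depth [1B, align 1] → 9; +3 pad (align 4); @12: height [4B, align 4] → 16; size 16, align 4
@0: target [8B, align 8] → 8
@8: y [4B, align 4] → 12
@12: vy [4B, align 4] → 16
@16: state [28B, align 4] → 44

0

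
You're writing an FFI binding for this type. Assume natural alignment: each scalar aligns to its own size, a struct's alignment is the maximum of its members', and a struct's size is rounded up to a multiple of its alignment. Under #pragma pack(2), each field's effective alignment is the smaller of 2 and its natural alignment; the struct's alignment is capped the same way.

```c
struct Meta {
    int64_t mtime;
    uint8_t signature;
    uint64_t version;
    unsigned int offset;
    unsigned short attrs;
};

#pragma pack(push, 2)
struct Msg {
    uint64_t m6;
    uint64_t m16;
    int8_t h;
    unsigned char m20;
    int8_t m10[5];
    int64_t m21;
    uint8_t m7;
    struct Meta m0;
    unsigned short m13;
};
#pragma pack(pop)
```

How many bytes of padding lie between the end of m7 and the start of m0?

Meta: 0..8  mtime  (8B, 8-aligned); 8..9  signature  (1B, 1-aligned); 9..16  -- padding (7B); 16..24  version  (8B, 8-aligned); 24..28  offset  (4B, 4-aligned); 28..30  attrs  (2B, 2-aligned); 30..32  -- tail padding (2B); sizeof = 32, alignof = 8
0..8  m6  (8B, 2-aligned)
8..16  m16  (8B, 2-aligned)
16..17  h  (1B, 1-aligned)
17..18  m20  (1B, 1-aligned)
18..23  m10  (5B, 1-aligned)
23..24  -- padding (1B)
24..32  m21  (8B, 2-aligned)
32..33  m7  (1B, 1-aligned)
33..34  -- padding (1B)
34..66  m0  (32B, 2-aligned)

1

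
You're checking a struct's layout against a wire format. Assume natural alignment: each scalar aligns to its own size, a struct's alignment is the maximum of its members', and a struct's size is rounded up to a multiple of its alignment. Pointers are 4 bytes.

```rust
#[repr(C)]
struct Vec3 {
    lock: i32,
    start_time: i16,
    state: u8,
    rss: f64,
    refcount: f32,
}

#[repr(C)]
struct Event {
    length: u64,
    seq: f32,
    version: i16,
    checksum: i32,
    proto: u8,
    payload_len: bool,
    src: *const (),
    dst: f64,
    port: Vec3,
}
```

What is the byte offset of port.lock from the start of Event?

40

Vec3: 0..4  lock  (4B, 4-aligned); 4..6  start_time  (2B, 2-aligned); 6..7  state  (1B, 1-aligned); 7..8  -- padding (1B); 8..16  rss  (8B, 8-aligned); 16..20  refcount  (4B, 4-aligned); 20..24  -- tail padding (4B); sizeof = 24, alignof = 8
0..8  length  (8B, 8-aligned)
8..12  seq  (4B, 4-aligned)
12..14  version  (2B, 2-aligned)
14..16  -- padding (2B)
16..20  checksum  (4B, 4-aligned)
20..21  proto  (1B, 1-aligned)
21..22  payload_len  (1B, 1-aligned)
22..24  -- padding (2B)
24..28  src  (4B, 4-aligned)
28..32  -- padding (4B)
32..40  dst  (8B, 8-aligned)
40..64  port  (24B, 8-aligned)
within Vec3: lock at 0
40 + 0 = 40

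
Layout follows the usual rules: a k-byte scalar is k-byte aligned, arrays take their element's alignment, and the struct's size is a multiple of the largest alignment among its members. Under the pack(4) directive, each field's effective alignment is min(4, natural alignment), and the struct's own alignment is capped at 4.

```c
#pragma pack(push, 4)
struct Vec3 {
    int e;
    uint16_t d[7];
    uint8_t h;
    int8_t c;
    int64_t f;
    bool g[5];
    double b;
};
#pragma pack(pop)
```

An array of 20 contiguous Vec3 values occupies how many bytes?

880

e at 0 (size 4, align 4) → ends 4
d at 4 (size 14, align 2) → ends 18
h at 18 (size 1, align 1) → ends 19
c at 19 (size 1, align 1) → ends 20
f at 20 (size 8, align 4) → ends 28
g at 28 (size 5, align 1) → ends 33
pad 3 to align 4 for b
b at 36 (size 8, align 4) → ends 44
total 44 bytes, alignment 4
array of 20: 20 × 44 = 880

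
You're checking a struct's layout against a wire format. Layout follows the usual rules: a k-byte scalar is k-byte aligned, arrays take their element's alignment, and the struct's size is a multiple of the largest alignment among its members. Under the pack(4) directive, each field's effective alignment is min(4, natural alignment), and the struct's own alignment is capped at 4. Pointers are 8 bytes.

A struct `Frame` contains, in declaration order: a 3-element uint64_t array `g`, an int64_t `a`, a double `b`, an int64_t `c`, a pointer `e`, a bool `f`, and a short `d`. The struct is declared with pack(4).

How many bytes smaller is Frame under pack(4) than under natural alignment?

natural layout:
  0..24  g  (24B, 8-aligned)
  24..32  a  (8B, 8-aligned)
  32..40  b  (8B, 8-aligned)
  40..48  c  (8B, 8-aligned)
  48..56  e  (8B, 8-aligned)
  56..57  f  (1B, 1-aligned)
  57..58  -- padding (1B)
  58..60  d  (2B, 2-aligned)
  60..64  -- tail padding (4B)
  sizeof = 64, alignof = 8
packed(4) layout:
  0..24  g  (24B, 4-aligned)
  24..32  a  (8B, 4-aligned)
  32..40  b  (8B, 4-aligned)
  40..48  c  (8B, 4-aligned)
  48..56  e  (8B, 4-aligned)
  56..57  f  (1B, 1-aligned)
  57..58  -- padding (1B)
  58..60  d  (2B, 2-aligned)
  sizeof = 60, alignof = 4
64 − 60 = 4

4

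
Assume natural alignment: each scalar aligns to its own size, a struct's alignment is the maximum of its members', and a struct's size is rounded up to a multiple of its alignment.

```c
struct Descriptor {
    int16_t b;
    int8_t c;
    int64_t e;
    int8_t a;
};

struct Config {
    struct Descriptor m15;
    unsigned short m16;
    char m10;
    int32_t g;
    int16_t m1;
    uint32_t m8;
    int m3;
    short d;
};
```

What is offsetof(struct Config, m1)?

Descriptor: 0..2  b  (2B, 2-aligned); 2..3  c  (1B, 1-aligned); 3..8  -- padding (5B); 8..16  e  (8B, 8-aligned); 16..17  a  (1B, 1-aligned); 17..24  -- tail padding (7B); sizeof = 24, alignof = 8
0..24  m15  (24B, 8-aligned)
24..26  m16  (2B, 2-aligned)
26..27  m10  (1B, 1-aligned)
27..28  -- padding (1B)
28..32  g  (4B, 4-aligned)
32..34  m1  (2B, 2-aligned)

32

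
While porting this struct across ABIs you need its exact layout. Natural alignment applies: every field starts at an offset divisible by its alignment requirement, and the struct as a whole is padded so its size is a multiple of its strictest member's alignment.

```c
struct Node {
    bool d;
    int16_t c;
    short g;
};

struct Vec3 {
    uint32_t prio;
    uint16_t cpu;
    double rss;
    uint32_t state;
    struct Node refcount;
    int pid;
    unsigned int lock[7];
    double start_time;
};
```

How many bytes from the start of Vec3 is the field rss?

8

Node: 0..1  d  (1B, 1-aligned); 1..2  -- padding (1B); 2..4  c  (2B, 2-aligned); 4..6  g  (2B, 2-aligned); sizeof = 6, alignof = 2
0..4  prio  (4B, 4-aligned)
4..6  cpu  (2B, 2-aligned)
6..8  -- padding (2B)
8..16  rss  (8B, 8-aligned)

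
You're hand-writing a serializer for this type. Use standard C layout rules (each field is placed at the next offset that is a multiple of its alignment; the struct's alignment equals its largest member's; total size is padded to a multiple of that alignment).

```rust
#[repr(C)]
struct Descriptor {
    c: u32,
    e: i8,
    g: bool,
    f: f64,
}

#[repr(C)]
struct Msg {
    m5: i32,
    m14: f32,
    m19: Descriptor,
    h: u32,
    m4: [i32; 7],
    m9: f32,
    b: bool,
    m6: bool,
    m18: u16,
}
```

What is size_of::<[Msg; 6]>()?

384

Descriptor: 0..4  c  (4B, 4-aligned); 4..5  e  (1B, 1-aligned); 5..6  g  (1B, 1-aligned); 6..8  -- padding (2B); 8..16  f  (8B, 8-aligned); sizeof = 16, alignof = 8
0..4  m5  (4B, 4-aligned)
4..8  m14  (4B, 4-aligned)
8..24  m19  (16B, 8-aligned)
24..28  h  (4B, 4-aligned)
28..56  m4  (28B, 4-aligned)
56..60  m9  (4B, 4-aligned)
60..61  b  (1B, 1-aligned)
61..62  m6  (1B, 1-aligned)
62..64  m18  (2B, 2-aligned)
sizeof = 64, alignof = 8
array of 6: 6 × 64 = 384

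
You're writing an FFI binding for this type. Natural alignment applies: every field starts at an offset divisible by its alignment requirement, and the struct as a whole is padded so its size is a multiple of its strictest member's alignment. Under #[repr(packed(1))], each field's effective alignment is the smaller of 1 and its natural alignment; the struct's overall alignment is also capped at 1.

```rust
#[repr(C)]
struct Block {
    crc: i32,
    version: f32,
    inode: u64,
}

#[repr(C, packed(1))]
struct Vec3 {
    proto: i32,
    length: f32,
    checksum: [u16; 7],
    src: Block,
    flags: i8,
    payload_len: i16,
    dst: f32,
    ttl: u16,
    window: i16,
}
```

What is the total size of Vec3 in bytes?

Block: 0..4  crc  (4B, 4-aligned); 4..8  version  (4B, 4-aligned); 8..16  inode  (8B, 8-aligned); sizeof = 16, alignof = 8
0..4  proto  (4B, 1-aligned)
4..8  length  (4B, 1-aligned)
8..22  checksum  (14B, 1-aligned)
22..38  src  (16B, 1-aligned)
38..39  flags  (1B, 1-aligned)
39..41  payload_len  (2B, 1-aligned)
41..45  dst  (4B, 1-aligned)
45..47  ttl  (2B, 1-aligned)
47..49  window  (2B, 1-aligned)
sizeof = 49, alignof = 1

49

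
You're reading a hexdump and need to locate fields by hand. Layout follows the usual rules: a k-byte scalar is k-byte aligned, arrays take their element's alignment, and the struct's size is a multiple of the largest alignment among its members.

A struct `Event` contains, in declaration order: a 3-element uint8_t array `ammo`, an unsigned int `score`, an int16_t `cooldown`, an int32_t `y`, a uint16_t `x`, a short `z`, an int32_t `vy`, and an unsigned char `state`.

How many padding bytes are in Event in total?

@0: ammo [3B, align 1] → 3
+1 pad (align 4)
@4: score [4B, align 4] → 8
@8: cooldown [2B, align 2] → 10
+2 pad (align 4)
@12: y [4B, align 4] → 16
@16: x [2B, align 2] → 18
@18: z [2B, align 2] → 20
@20: vy [4B, align 4] → 24
@24: state [1B, align 1] → 25
+3 tail pad (align 4)
size 28, align 4
data bytes 22, size 28 → padding 6

6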